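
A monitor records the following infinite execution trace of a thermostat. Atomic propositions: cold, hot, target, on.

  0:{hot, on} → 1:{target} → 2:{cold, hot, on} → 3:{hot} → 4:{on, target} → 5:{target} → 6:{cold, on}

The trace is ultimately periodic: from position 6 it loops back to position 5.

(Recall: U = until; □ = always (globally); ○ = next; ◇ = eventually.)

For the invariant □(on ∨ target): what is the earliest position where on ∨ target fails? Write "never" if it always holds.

3

Check on ∨ target at each position in order: 0 ✓, 1 ✓, 2 ✓.
At position 3 the labels are {hot}, so on ∨ target is false there. This is the first violation.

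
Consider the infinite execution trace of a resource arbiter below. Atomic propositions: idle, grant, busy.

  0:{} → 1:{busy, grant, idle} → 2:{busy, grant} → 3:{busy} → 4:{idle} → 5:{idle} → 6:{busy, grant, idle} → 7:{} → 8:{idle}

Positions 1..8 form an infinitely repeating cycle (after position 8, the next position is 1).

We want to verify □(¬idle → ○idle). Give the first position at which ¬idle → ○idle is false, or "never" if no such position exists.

2

Check ¬idle → ○idle at each position in order: 0 ✓, 1 ✓.
At position 2 the labels are {busy, grant} and the next position 3 has {busy}, so ¬idle → ○idle is false there. This is the first violation.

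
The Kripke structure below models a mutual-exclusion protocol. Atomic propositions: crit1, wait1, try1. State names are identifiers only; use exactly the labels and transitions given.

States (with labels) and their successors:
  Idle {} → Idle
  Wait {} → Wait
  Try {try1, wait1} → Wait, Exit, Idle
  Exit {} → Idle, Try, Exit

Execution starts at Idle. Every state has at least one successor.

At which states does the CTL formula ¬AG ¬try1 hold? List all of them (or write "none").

States satisfying ¬try1: {Idle, Wait, Exit}.
States satisfying AG ¬try1: {Idle, Wait}.
States satisfying ¬AG ¬try1: {Try, Exit}.

{Try, Exit}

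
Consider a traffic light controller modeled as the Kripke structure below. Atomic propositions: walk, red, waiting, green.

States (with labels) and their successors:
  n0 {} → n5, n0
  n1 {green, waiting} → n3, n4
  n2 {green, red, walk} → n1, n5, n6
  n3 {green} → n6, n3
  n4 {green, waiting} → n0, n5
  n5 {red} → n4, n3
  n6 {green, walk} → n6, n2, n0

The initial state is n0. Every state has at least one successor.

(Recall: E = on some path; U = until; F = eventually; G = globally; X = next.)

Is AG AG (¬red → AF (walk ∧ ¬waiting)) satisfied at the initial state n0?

Violated

States satisfying AG (¬red → AF (walk ∧ ¬waiting)): ∅.
States satisfying AG AG (¬red → AF (walk ∧ ¬waiting)): ∅.
n0 is reachable from n0 and violates AG (¬red → AF (walk ∧ ¬waiting)), so AG fails at n0.
n0 ∉ Sat(AG AG (¬red → AF (walk ∧ ¬waiting))).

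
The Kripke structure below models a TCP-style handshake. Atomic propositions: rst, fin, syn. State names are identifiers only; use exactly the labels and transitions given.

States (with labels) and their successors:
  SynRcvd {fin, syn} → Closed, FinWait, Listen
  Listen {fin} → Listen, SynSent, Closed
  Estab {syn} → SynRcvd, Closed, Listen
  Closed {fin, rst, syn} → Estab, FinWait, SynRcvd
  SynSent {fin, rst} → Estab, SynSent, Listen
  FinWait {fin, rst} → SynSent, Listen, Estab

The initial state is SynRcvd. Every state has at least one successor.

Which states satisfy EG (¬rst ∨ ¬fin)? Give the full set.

{SynRcvd, Listen, Estab}

States satisfying ¬rst ∨ ¬fin: {SynRcvd, Listen, Estab}.
States satisfying EG (¬rst ∨ ¬fin): {SynRcvd, Listen, Estab}.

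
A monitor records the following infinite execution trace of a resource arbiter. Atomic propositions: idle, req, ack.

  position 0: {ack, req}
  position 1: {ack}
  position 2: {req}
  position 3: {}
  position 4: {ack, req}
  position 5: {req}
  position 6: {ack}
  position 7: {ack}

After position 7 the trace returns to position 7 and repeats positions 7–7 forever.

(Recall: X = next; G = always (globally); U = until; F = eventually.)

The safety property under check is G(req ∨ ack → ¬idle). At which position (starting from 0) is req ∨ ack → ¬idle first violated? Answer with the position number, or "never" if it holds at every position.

req ∨ ack → ¬idle holds at every position 0..7, and those are all the positions the trace ever visits, so the invariant G(req ∨ ack → ¬idle) is never violated.

never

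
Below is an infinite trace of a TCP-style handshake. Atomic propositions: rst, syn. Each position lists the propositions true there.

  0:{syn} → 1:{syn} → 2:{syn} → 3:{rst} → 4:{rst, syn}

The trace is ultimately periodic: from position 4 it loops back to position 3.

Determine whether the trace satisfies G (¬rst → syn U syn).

Satisfied

¬rst → syn U syn holds at every position 0..4, and those are all positions ever visited, so G (¬rst → syn U syn) holds.
Positions where ¬rst holds: 0, 1, 2.
Check syn U syn at each: 0→ok, 1→ok, 2→ok.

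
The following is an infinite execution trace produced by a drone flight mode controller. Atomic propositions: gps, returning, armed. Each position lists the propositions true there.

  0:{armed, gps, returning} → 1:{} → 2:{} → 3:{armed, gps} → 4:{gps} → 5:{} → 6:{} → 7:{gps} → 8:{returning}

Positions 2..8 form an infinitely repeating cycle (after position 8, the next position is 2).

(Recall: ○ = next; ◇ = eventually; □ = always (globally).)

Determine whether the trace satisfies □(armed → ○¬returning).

armed → ○¬returning holds at every position 0..8, and those are all positions ever visited, so □(armed → ○¬returning) holds.
Positions where armed holds: 0, 3.
Check ○¬returning at each: 0→ok, 3→ok.

Yes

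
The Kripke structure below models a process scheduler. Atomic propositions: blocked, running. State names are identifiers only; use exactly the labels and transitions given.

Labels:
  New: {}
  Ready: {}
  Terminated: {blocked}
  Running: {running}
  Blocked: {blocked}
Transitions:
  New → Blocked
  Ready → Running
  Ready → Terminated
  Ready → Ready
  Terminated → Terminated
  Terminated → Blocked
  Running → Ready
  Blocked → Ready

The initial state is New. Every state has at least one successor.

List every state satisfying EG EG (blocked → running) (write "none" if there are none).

{Ready, Running}

States satisfying EG (blocked → running): {Ready, Running}.
States satisfying EG EG (blocked → running): {Ready, Running}.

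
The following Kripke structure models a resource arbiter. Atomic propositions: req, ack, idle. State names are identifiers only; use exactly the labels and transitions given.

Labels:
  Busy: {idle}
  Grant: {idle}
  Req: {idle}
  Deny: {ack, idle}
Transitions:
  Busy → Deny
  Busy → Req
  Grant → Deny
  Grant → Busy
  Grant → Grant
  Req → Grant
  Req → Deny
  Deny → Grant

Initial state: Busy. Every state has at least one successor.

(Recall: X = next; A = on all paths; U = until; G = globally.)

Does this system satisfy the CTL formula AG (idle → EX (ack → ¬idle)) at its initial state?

States satisfying idle → EX (ack → ¬idle): {Busy, Grant, Req, Deny}.
States satisfying AG (idle → EX (ack → ¬idle)): {Busy, Grant, Req, Deny}.
Every state reachable from Busy satisfies idle → EX (ack → ¬idle).
Busy ∈ Sat(AG (idle → EX (ack → ¬idle))).

Holds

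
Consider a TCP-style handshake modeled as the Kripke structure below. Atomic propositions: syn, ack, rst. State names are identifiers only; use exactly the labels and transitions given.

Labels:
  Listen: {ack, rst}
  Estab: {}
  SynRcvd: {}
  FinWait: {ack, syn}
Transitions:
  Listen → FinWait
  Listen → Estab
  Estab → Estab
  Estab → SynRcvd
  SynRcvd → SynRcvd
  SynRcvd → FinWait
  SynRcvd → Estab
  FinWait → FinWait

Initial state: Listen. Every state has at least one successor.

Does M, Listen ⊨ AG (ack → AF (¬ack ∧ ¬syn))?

States satisfying ack → AF (¬ack ∧ ¬syn): {Estab, SynRcvd}.
States satisfying AG (ack → AF (¬ack ∧ ¬syn)): ∅.
FinWait is reachable from Listen and violates ack → AF (¬ack ∧ ¬syn), so AG fails at Listen.
Listen ∉ Sat(AG (ack → AF (¬ack ∧ ¬syn))).

Does not hold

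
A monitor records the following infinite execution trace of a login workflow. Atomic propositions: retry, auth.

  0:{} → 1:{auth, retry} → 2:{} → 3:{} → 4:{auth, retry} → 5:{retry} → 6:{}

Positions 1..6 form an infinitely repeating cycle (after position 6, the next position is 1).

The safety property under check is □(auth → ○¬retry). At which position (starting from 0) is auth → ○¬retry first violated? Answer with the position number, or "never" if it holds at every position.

4

Check auth → ○¬retry at each position in order: 0 ✓, 1 ✓, 2 ✓, 3 ✓.
At position 4 the labels are {auth, retry} and the next position 5 has {retry}, so auth → ○¬retry is false there. This is the first violation.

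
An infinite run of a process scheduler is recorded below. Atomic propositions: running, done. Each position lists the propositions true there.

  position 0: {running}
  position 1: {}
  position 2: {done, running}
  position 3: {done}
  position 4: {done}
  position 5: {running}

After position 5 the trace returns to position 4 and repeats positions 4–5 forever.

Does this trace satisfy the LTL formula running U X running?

Walking from position 0: X running first holds at position 1, and running holds at every earlier position along the way, so running U X running holds.

Yes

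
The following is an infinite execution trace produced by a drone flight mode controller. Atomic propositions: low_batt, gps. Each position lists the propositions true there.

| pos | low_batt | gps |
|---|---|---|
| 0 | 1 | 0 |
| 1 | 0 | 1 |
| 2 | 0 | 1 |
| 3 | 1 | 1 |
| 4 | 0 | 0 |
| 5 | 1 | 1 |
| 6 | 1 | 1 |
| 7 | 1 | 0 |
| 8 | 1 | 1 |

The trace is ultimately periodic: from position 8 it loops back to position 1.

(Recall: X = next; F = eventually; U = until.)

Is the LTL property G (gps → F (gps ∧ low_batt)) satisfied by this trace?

Yes

gps → F (gps ∧ low_batt) holds at every position 0..8, and those are all positions ever visited, so G (gps → F (gps ∧ low_batt)) holds.
Positions where gps holds: 1, 2, 3, 5, 6, 8.
Check F (gps ∧ low_batt) at each: 1→ok, 2→ok, 3→ok, 5→ok, 6→ok, 8→ok.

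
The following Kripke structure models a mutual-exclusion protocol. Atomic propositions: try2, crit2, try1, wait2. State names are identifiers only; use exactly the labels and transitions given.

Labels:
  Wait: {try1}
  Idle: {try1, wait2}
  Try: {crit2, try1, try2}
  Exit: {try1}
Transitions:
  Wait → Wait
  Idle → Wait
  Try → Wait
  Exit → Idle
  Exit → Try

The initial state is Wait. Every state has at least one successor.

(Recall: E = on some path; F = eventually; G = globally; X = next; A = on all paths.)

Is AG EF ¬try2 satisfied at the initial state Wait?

Holds

States satisfying EF ¬try2: {Wait, Idle, Try, Exit}.
States satisfying AG EF ¬try2: {Wait, Idle, Try, Exit}.
Every state reachable from Wait satisfies EF ¬try2.
Wait ∈ Sat(AG EF ¬try2).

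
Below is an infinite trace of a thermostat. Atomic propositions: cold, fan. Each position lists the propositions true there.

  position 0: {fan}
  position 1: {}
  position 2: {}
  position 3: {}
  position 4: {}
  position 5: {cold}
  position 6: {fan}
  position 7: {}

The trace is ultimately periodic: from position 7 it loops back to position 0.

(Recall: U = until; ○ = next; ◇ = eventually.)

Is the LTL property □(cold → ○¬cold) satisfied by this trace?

cold → ○¬cold holds at every position 0..7, and those are all positions ever visited, so □(cold → ○¬cold) holds.
Positions where cold holds: 5.
Check ○¬cold at each: 5→ok.

Holds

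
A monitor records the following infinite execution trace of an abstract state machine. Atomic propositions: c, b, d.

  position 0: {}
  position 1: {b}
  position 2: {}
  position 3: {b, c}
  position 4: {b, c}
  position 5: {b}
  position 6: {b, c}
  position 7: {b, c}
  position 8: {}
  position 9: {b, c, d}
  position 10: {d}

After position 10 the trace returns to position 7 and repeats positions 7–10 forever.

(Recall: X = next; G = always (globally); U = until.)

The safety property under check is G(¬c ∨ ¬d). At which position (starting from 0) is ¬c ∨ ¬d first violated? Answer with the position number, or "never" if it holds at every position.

9

Check ¬c ∨ ¬d at each position in order: 0 ✓, 1 ✓, 2 ✓, 3 ✓, 4 ✓, 5 ✓, 6 ✓, 7 ✓, 8 ✓.
At position 9 the labels are {b, c, d}, so ¬c ∨ ¬d is false there. This is the first violation.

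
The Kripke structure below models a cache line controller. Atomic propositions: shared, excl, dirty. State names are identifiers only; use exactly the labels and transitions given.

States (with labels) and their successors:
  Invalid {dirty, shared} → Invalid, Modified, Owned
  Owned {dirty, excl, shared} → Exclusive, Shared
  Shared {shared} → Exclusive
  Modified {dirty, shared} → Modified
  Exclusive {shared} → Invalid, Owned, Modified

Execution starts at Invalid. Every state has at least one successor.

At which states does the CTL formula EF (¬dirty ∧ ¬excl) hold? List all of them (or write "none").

{Invalid, Owned, Shared, Exclusive}

States satisfying ¬dirty ∧ ¬excl: {Shared, Exclusive}.
States satisfying EF (¬dirty ∧ ¬excl): {Invalid, Owned, Shared, Exclusive}.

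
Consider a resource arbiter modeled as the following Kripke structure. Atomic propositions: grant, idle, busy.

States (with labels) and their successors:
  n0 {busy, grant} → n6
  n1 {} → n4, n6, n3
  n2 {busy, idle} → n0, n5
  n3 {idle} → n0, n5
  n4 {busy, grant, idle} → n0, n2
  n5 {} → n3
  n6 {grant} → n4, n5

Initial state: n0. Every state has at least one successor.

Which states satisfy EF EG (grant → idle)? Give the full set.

{n0, n1, n2, n3, n4, n5, n6}

States satisfying EG (grant → idle): {n1, n2, n3, n4, n5}.
States satisfying EF EG (grant → idle): {n0, n1, n2, n3, n4, n5, n6}.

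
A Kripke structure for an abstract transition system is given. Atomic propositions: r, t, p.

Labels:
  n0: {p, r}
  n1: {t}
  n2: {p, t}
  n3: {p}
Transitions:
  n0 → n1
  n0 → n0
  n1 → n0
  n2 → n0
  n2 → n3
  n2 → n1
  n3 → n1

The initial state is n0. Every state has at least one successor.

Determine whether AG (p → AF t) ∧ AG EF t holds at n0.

No

States satisfying p → AF t: {n1, n2, n3}.
States satisfying AG (p → AF t): ∅.
States satisfying EF t: {n0, n1, n2, n3}.
States satisfying AG EF t: {n0, n1, n2, n3}.
States satisfying AG (p → AF t) ∧ AG EF t: ∅.
n0 ∉ Sat(AG (p → AF t) ∧ AG EF t).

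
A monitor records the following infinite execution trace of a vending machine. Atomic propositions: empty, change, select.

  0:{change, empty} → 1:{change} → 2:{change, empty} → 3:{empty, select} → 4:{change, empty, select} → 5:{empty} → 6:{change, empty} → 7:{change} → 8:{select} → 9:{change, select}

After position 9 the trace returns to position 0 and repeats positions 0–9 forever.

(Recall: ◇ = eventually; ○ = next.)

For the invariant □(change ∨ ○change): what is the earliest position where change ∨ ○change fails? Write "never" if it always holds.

change ∨ ○change holds at every position 0..9, and those are all the positions the trace ever visits, so the invariant □(change ∨ ○change) is never violated.

never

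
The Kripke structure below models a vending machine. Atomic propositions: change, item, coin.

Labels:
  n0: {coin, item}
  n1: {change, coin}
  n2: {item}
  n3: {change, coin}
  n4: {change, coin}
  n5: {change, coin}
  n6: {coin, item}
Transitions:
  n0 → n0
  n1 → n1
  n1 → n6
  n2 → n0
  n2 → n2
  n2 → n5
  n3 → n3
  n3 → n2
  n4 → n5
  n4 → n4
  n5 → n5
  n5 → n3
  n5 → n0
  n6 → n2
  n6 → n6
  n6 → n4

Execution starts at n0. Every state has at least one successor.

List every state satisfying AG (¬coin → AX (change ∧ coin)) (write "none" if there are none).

States satisfying ¬coin → AX (change ∧ coin): {n0, n1, n3, n4, n5, n6}.
States satisfying AG (¬coin → AX (change ∧ coin)): {n0}.

{n0}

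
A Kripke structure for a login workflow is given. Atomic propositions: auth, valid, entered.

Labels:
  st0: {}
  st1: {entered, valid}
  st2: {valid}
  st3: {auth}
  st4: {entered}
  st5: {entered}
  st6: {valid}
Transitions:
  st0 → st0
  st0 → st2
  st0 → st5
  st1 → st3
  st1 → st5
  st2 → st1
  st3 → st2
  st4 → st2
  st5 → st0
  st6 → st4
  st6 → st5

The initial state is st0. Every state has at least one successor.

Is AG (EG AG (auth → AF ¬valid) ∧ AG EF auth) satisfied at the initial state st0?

States satisfying EG AG (auth → AF ¬valid) ∧ AG EF auth: {st0, st1, st2, st3, st4, st5, st6}.
States satisfying AG (EG AG (auth → AF ¬valid) ∧ AG EF auth): {st0, st1, st2, st3, st4, st5, st6}.
Every state reachable from st0 satisfies EG AG (auth → AF ¬valid) ∧ AG EF auth.
st0 ∈ Sat(AG (EG AG (auth → AF ¬valid) ∧ AG EF auth)).

Holds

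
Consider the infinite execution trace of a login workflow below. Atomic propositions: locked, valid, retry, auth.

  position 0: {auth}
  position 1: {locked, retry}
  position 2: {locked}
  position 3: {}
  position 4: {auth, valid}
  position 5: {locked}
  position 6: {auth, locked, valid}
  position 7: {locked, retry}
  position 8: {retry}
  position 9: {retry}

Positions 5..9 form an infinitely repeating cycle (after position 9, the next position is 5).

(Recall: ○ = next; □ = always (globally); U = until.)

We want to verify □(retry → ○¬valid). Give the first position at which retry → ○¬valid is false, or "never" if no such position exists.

never

retry → ○¬valid holds at every position 0..9, and those are all the positions the trace ever visits, so the invariant □(retry → ○¬valid) is never violated.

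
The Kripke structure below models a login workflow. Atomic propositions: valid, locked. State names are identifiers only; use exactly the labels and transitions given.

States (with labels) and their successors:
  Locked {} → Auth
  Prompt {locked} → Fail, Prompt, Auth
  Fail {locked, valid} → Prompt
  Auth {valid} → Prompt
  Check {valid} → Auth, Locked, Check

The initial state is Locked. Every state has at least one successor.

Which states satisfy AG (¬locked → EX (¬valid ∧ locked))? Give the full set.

States satisfying ¬locked → EX (¬valid ∧ locked): {Prompt, Fail, Auth}.
States satisfying AG (¬locked → EX (¬valid ∧ locked)): {Prompt, Fail, Auth}.

{Prompt, Fail, Auth}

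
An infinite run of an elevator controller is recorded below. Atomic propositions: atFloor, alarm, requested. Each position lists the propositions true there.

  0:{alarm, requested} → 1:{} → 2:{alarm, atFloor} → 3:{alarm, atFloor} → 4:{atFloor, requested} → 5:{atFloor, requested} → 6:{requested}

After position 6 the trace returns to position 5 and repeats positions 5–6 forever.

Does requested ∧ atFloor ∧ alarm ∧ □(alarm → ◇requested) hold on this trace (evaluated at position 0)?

alarm → ◇requested holds at every position 0..6, and those are all positions ever visited, so □(alarm → ◇requested) holds.
Positions where alarm holds: 0, 2, 3.
Check ◇requested at each: 0→ok, 2→ok, 3→ok.
At position 0: requested ∧ atFloor ∧ alarm is false; □(alarm → ◇requested) is true; so requested ∧ atFloor ∧ alarm ∧ □(alarm → ◇requested) is false.

Violated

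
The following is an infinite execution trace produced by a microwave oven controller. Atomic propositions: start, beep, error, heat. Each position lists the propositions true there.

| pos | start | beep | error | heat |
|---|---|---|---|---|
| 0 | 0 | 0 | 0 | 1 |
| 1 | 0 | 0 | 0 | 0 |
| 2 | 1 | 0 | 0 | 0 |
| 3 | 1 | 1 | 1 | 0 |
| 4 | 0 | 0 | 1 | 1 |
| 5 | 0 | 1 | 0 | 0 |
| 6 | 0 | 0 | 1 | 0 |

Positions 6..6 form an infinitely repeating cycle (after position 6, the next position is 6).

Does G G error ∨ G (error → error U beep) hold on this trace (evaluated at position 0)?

Does not hold

G error must hold at every position from 0 onward. It fails at position 0, so G G error is false.
error → error U beep must hold at every position from 0 onward. It fails at position 6, so G (error → error U beep) is false.
Positions where error holds: 3, 4, 6.
Check error U beep at each: 3→ok, 4→ok, 6→fails.
At position 0: G G error is false; G (error → error U beep) is false; so G G error ∨ G (error → error U beep) is false.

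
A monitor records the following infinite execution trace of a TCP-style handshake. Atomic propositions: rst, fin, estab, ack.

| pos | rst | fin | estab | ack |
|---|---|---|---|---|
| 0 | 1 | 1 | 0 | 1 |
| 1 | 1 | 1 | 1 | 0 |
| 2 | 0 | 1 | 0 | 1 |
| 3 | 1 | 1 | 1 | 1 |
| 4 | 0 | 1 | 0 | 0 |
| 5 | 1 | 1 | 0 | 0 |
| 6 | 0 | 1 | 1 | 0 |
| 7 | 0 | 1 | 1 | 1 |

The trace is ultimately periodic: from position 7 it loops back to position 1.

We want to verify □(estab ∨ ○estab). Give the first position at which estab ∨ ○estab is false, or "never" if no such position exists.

Check estab ∨ ○estab at each position in order: 0 ✓, 1 ✓, 2 ✓, 3 ✓.
At position 4 the labels are {fin} and the next position 5 has {fin, rst}, so estab ∨ ○estab is false there. This is the first violation.

4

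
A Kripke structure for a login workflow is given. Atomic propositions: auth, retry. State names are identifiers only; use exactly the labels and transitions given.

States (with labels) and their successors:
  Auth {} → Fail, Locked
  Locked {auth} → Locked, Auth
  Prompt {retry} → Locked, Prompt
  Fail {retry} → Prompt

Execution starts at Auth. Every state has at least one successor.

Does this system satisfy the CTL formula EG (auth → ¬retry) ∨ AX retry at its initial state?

Satisfied

States satisfying auth → ¬retry: {Auth, Locked, Prompt, Fail}.
States satisfying EG (auth → ¬retry): {Auth, Locked, Prompt, Fail}.
States satisfying retry: {Prompt, Fail}.
States satisfying AX retry: {Fail}.
States satisfying EG (auth → ¬retry) ∨ AX retry: {Auth, Locked, Prompt, Fail}.
Auth ∈ Sat(EG (auth → ¬retry) ∨ AX retry).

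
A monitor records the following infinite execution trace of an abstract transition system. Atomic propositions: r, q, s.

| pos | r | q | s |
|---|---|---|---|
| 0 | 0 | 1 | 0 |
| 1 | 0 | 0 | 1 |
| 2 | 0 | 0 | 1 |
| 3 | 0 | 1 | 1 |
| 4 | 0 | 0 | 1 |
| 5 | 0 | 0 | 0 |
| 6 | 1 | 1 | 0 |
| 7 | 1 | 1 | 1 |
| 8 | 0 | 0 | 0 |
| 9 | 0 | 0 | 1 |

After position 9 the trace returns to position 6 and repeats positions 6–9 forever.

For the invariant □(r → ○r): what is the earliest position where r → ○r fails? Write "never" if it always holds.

Check r → ○r at each position in order: 0 ✓, 1 ✓, 2 ✓, 3 ✓, 4 ✓, 5 ✓, 6 ✓.
At position 7 the labels are {q, r, s} and the next position 8 has {}, so r → ○r is false there. This is the first violation.

7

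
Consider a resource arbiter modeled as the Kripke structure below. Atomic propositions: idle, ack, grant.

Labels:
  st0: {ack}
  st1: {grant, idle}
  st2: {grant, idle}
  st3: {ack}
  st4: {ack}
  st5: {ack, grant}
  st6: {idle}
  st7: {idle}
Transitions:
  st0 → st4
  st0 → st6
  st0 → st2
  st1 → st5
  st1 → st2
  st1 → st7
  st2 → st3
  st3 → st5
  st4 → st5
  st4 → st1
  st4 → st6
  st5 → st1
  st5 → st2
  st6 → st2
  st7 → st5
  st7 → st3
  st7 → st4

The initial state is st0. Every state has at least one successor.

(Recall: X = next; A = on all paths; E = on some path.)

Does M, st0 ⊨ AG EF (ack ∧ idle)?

Violated

States satisfying EF (ack ∧ idle): ∅.
States satisfying AG EF (ack ∧ idle): ∅.
st0 is reachable from st0 and violates EF (ack ∧ idle), so AG fails at st0.
st0 ∉ Sat(AG EF (ack ∧ idle)).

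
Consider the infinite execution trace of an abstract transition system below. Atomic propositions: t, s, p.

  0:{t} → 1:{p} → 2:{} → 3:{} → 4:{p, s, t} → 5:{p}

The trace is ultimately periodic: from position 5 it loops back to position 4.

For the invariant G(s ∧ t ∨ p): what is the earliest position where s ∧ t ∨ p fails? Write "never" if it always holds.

0

At position 0 the labels are {t}, so s ∧ t ∨ p is false there. This is the first violation.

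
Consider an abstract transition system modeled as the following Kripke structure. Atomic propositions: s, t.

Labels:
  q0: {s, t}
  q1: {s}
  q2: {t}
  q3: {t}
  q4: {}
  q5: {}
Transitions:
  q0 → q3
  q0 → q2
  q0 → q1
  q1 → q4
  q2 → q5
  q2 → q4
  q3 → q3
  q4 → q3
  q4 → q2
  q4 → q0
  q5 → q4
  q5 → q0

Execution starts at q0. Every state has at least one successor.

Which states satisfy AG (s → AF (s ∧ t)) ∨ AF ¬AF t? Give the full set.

States satisfying s → AF (s ∧ t): {q0, q2, q3, q4, q5}.
States satisfying AG (s → AF (s ∧ t)): {q3}.
States satisfying ¬AF t: ∅.
States satisfying AF ¬AF t: ∅.
States satisfying AG (s → AF (s ∧ t)) ∨ AF ¬AF t: {q3}.

{q3}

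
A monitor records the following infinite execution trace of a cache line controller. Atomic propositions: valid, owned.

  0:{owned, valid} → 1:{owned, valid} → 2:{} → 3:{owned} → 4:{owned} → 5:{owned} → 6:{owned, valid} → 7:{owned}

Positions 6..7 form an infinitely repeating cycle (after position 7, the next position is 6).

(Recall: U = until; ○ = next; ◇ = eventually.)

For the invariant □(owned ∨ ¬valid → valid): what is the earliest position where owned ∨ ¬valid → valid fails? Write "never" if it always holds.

Check owned ∨ ¬valid → valid at each position in order: 0 ✓, 1 ✓.
At position 2 the labels are {}, so owned ∨ ¬valid → valid is false there. This is the first violation.

2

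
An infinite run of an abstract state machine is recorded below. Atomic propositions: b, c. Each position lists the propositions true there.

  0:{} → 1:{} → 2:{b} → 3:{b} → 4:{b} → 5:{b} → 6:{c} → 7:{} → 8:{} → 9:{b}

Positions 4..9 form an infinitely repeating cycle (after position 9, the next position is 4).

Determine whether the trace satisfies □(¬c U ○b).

¬c U ○b must hold at every position from 0 onward. It fails at position 5, so □(¬c U ○b) is false.

No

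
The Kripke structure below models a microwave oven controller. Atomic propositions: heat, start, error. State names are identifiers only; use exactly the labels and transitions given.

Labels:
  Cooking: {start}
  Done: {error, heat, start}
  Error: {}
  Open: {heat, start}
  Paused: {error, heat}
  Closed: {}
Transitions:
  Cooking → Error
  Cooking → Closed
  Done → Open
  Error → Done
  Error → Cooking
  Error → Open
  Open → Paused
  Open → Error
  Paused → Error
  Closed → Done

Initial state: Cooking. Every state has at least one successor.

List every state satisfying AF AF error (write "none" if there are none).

States satisfying AF error: {Done, Paused, Closed}.
States satisfying AF AF error: {Done, Paused, Closed}.

{Done, Paused, Closed}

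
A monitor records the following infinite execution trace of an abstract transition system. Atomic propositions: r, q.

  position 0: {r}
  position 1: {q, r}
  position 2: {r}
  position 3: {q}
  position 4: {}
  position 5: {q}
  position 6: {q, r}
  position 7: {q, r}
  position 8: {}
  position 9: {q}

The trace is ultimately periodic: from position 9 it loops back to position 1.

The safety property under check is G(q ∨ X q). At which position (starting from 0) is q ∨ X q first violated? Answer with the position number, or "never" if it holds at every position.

q ∨ X q holds at every position 0..9, and those are all the positions the trace ever visits, so the invariant G(q ∨ X q) is never violated.

never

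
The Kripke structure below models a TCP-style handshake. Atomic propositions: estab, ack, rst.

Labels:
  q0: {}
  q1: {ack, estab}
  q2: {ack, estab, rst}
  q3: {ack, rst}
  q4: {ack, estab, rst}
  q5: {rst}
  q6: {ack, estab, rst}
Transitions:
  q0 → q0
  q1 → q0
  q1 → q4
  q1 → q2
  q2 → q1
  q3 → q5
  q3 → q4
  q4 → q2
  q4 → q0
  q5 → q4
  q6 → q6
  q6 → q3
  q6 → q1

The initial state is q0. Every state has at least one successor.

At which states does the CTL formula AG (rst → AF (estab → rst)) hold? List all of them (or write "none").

{q0, q1, q2, q3, q4, q5, q6}

States satisfying rst → AF (estab → rst): {q0, q1, q2, q3, q4, q5, q6}.
States satisfying AG (rst → AF (estab → rst)): {q0, q1, q2, q3, q4, q5, q6}.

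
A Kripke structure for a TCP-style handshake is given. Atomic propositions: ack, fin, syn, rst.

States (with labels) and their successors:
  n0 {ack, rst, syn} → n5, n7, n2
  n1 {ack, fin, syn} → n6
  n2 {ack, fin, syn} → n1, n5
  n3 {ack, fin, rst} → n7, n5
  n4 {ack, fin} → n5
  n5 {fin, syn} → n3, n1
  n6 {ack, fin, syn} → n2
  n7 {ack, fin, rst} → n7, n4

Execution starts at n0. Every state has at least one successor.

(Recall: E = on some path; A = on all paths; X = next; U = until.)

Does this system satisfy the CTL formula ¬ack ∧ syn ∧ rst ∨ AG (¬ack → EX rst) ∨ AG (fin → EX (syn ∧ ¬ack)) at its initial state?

States satisfying ¬ack: {n5}.
States satisfying ¬ack ∧ syn: {n5}.
States satisfying ¬ack ∧ syn ∧ rst: ∅.
States satisfying ¬ack → EX rst: {n0, n1, n2, n3, n4, n5, n6, n7}.
States satisfying AG (¬ack → EX rst): {n0, n1, n2, n3, n4, n5, n6, n7}.
States satisfying ¬ack ∧ syn ∧ rst ∨ AG (¬ack → EX rst): {n0, n1, n2, n3, n4, n5, n6, n7}.
States satisfying fin → EX (syn ∧ ¬ack): {n0, n2, n3, n4}.
States satisfying AG (fin → EX (syn ∧ ¬ack)): ∅.
States satisfying ¬ack ∧ syn ∧ rst ∨ AG (¬ack → EX rst) ∨ AG (fin → EX (syn ∧ ¬ack)): {n0, n1, n2, n3, n4, n5, n6, n7}.
n0 ∈ Sat(¬ack ∧ syn ∧ rst ∨ AG (¬ack → EX rst) ∨ AG (fin → EX (syn ∧ ¬ack))).

Holds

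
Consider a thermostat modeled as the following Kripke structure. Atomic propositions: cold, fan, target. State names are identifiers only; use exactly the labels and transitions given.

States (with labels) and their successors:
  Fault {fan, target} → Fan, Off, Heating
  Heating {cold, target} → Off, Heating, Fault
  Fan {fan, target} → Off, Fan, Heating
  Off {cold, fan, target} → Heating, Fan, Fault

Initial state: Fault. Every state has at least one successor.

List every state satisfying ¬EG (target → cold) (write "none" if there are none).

States satisfying target → cold: {Heating, Off}.
States satisfying EG (target → cold): {Heating, Off}.
States satisfying ¬EG (target → cold): {Fault, Fan}.

{Fault, Fan}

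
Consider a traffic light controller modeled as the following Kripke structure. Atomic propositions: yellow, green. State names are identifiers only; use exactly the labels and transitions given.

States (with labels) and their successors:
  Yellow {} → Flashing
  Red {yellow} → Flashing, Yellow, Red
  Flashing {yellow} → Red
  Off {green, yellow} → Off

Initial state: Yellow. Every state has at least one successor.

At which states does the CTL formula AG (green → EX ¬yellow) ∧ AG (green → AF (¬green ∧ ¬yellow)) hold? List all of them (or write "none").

States satisfying green → EX ¬yellow: {Yellow, Red, Flashing}.
States satisfying AG (green → EX ¬yellow): {Yellow, Red, Flashing}.
States satisfying green → AF (¬green ∧ ¬yellow): {Yellow, Red, Flashing}.
States satisfying AG (green → AF (¬green ∧ ¬yellow)): {Yellow, Red, Flashing}.
States satisfying AG (green → EX ¬yellow) ∧ AG (green → AF (¬green ∧ ¬yellow)): {Yellow, Red, Flashing}.

{Yellow, Red, Flashing}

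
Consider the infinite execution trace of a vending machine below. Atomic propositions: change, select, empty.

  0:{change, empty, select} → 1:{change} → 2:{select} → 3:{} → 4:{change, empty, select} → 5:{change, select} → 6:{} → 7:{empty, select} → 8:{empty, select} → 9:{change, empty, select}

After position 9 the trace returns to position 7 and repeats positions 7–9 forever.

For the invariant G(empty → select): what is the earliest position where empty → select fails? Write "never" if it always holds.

empty → select holds at every position 0..9, and those are all the positions the trace ever visits, so the invariant G(empty → select) is never violated.

never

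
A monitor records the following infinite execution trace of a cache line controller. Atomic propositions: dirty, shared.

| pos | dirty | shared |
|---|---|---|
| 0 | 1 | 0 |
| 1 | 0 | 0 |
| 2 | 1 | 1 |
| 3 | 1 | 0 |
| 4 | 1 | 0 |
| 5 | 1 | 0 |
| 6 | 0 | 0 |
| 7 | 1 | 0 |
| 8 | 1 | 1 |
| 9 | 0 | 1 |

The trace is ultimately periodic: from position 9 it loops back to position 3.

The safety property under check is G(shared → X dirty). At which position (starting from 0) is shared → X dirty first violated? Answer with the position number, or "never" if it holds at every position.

8

Check shared → X dirty at each position in order: 0 ✓, 1 ✓, 2 ✓, 3 ✓, 4 ✓, 5 ✓, 6 ✓, 7 ✓.
At position 8 the labels are {dirty, shared} and the next position 9 has {shared}, so shared → X dirty is false there. This is the first violation.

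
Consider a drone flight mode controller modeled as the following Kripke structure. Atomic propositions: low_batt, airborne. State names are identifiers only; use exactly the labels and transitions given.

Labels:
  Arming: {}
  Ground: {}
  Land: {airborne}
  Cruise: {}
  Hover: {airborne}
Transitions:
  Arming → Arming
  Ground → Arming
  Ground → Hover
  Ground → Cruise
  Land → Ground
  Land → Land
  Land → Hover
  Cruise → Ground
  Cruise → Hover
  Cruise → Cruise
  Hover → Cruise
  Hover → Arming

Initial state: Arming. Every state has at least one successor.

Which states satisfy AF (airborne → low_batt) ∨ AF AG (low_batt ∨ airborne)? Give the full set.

{Arming, Ground, Cruise, Hover}

States satisfying airborne → low_batt: {Arming, Ground, Cruise}.
States satisfying AF (airborne → low_batt): {Arming, Ground, Cruise, Hover}.
States satisfying AG (low_batt ∨ airborne): ∅.
States satisfying AF AG (low_batt ∨ airborne): ∅.
States satisfying AF (airborne → low_batt) ∨ AF AG (low_batt ∨ airborne): {Arming, Ground, Cruise, Hover}.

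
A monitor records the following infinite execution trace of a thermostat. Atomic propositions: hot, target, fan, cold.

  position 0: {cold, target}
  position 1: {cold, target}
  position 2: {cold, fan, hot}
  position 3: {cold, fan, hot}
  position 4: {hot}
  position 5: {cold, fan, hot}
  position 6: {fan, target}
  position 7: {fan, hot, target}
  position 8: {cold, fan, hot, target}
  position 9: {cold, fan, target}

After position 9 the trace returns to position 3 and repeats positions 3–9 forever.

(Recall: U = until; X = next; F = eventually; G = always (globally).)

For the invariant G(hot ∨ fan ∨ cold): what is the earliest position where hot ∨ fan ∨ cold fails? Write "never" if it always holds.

hot ∨ fan ∨ cold holds at every position 0..9, and those are all the positions the trace ever visits, so the invariant G(hot ∨ fan ∨ cold) is never violated.

never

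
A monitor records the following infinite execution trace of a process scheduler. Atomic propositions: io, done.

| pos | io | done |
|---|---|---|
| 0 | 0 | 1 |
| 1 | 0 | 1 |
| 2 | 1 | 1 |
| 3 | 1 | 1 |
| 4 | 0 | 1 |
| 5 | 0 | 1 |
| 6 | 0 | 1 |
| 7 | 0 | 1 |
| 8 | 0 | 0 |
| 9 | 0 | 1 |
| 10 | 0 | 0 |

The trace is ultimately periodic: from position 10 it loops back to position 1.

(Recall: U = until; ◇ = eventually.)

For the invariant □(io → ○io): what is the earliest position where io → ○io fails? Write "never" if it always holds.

Check io → ○io at each position in order: 0 ✓, 1 ✓, 2 ✓.
At position 3 the labels are {done, io} and the next position 4 has {done}, so io → ○io is false there. This is the first violation.

3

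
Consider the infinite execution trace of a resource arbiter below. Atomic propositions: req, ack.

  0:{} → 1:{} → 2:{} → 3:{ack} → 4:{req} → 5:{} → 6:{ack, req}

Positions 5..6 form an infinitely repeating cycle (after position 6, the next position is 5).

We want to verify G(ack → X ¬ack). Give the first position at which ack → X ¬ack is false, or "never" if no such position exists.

ack → X ¬ack holds at every position 0..6, and those are all the positions the trace ever visits, so the invariant G(ack → X ¬ack) is never violated.

never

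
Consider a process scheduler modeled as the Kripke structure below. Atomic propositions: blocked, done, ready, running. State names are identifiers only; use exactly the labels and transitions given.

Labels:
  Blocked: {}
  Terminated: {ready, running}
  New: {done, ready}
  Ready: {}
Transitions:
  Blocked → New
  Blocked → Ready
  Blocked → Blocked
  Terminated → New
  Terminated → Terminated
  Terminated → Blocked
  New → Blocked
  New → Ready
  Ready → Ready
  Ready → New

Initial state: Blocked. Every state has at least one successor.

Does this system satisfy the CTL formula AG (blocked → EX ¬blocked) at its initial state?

States satisfying blocked → EX ¬blocked: {Blocked, Terminated, New, Ready}.
States satisfying AG (blocked → EX ¬blocked): {Blocked, Terminated, New, Ready}.
Every state reachable from Blocked satisfies blocked → EX ¬blocked.
Blocked ∈ Sat(AG (blocked → EX ¬blocked)).

Holds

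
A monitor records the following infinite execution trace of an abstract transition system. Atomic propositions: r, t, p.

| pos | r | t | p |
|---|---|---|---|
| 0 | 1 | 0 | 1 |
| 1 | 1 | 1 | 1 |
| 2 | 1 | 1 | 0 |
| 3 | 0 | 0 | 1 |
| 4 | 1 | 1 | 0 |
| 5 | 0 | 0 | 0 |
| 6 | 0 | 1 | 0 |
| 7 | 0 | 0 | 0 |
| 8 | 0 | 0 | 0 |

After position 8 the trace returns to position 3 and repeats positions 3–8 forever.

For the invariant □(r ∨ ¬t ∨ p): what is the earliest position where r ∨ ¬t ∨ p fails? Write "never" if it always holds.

Check r ∨ ¬t ∨ p at each position in order: 0 ✓, 1 ✓, 2 ✓, 3 ✓, 4 ✓, 5 ✓.
At position 6 the labels are {t}, so r ∨ ¬t ∨ p is false there. This is the first violation.

6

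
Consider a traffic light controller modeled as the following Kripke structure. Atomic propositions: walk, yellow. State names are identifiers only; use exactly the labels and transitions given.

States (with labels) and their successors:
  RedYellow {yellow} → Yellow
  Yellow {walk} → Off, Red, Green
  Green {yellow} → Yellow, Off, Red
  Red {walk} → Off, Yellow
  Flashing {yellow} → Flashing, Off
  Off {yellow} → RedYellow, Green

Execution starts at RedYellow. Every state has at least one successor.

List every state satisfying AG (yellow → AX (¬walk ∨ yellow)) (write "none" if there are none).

States satisfying yellow → AX (¬walk ∨ yellow): {Yellow, Red, Flashing, Off}.
States satisfying AG (yellow → AX (¬walk ∨ yellow)): ∅.

none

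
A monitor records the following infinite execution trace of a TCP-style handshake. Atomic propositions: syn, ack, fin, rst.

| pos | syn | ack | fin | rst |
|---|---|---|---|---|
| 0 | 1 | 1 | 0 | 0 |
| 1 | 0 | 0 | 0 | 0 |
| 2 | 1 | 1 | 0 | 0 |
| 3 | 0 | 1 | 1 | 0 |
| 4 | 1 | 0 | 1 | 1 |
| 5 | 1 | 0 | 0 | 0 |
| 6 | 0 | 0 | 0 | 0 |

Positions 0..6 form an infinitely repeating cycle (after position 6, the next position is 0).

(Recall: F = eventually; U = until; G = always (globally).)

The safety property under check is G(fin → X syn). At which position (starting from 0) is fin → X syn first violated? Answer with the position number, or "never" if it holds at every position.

never

fin → X syn holds at every position 0..6, and those are all the positions the trace ever visits, so the invariant G(fin → X syn) is never violated.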